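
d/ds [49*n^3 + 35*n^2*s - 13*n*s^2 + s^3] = 35*n^2 - 26*n*s + 3*s^2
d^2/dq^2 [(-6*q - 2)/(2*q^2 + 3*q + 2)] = 4*(-(3*q + 1)*(4*q + 3)^2 + (18*q + 11)*(2*q^2 + 3*q + 2))/(2*q^2 + 3*q + 2)^3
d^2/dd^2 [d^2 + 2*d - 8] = 2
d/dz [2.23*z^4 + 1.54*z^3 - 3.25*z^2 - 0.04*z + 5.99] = 8.92*z^3 + 4.62*z^2 - 6.5*z - 0.04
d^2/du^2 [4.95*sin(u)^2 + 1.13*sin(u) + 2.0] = -1.13*sin(u) + 9.9*cos(2*u)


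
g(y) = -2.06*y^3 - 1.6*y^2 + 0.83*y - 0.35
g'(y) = -6.18*y^2 - 3.2*y + 0.83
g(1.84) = -17.07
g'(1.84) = -25.98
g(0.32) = -0.32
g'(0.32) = -0.83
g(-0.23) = -0.60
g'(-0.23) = 1.24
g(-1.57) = 2.38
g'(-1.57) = -9.38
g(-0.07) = -0.42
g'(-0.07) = 1.02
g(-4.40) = 140.50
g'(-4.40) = -104.73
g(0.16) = -0.27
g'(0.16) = 0.16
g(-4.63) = 165.97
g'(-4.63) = -116.83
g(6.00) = -497.93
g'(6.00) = -240.85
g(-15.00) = 6579.70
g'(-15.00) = -1341.67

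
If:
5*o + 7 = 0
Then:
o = -7/5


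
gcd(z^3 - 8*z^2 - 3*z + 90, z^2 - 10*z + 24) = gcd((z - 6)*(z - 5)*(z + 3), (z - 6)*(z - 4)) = z - 6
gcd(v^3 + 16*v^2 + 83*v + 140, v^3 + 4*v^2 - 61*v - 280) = v^2 + 12*v + 35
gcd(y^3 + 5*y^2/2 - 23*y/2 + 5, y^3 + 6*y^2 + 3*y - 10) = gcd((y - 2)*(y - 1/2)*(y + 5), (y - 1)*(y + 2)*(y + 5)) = y + 5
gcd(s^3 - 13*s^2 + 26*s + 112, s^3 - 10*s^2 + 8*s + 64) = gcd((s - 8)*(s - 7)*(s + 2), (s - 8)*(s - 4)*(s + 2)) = s^2 - 6*s - 16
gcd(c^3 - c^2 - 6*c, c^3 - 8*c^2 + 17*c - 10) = 1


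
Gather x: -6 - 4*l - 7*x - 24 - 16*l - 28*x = -20*l - 35*x - 30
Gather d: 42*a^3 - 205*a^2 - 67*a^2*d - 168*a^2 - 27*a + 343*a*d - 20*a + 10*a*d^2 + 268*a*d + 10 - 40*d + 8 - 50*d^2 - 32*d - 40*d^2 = 42*a^3 - 373*a^2 - 47*a + d^2*(10*a - 90) + d*(-67*a^2 + 611*a - 72) + 18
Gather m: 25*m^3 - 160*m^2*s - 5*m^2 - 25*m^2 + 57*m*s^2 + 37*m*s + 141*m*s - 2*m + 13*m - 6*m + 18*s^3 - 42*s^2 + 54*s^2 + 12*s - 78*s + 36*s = 25*m^3 + m^2*(-160*s - 30) + m*(57*s^2 + 178*s + 5) + 18*s^3 + 12*s^2 - 30*s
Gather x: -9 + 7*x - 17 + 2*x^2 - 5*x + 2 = 2*x^2 + 2*x - 24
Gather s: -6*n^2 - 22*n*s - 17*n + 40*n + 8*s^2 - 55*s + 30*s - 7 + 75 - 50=-6*n^2 + 23*n + 8*s^2 + s*(-22*n - 25) + 18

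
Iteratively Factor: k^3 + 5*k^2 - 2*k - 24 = (k + 4)*(k^2 + k - 6) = (k - 2)*(k + 4)*(k + 3)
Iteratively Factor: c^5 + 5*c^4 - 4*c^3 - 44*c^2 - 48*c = (c + 2)*(c^4 + 3*c^3 - 10*c^2 - 24*c) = (c + 2)*(c + 4)*(c^3 - c^2 - 6*c) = (c - 3)*(c + 2)*(c + 4)*(c^2 + 2*c) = (c - 3)*(c + 2)^2*(c + 4)*(c)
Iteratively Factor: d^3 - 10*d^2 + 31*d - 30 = (d - 5)*(d^2 - 5*d + 6) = (d - 5)*(d - 3)*(d - 2)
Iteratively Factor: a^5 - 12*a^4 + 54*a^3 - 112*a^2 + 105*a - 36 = (a - 1)*(a^4 - 11*a^3 + 43*a^2 - 69*a + 36) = (a - 1)^2*(a^3 - 10*a^2 + 33*a - 36) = (a - 3)*(a - 1)^2*(a^2 - 7*a + 12) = (a - 4)*(a - 3)*(a - 1)^2*(a - 3)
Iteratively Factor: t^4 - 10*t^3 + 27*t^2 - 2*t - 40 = (t + 1)*(t^3 - 11*t^2 + 38*t - 40) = (t - 2)*(t + 1)*(t^2 - 9*t + 20) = (t - 4)*(t - 2)*(t + 1)*(t - 5)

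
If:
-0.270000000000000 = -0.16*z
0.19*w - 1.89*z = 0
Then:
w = 16.79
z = 1.69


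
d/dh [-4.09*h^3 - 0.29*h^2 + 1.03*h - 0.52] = -12.27*h^2 - 0.58*h + 1.03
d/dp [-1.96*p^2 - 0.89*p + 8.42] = -3.92*p - 0.89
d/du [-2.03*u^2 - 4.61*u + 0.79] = -4.06*u - 4.61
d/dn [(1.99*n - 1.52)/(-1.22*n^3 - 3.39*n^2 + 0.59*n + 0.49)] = (4.8556*n^3 + 1.1829*n^2 - 10.3056*n + 1.8719)/(1.4884*n^6 + 8.2716*n^5 + 10.0525*n^4 - 5.1958*n^3 - 2.9741*n^2 + 0.5782*n + 0.2401)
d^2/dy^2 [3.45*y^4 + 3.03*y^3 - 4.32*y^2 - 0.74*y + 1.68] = 41.4*y^2 + 18.18*y - 8.64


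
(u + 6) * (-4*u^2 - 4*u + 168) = -4*u^3 - 28*u^2 + 144*u + 1008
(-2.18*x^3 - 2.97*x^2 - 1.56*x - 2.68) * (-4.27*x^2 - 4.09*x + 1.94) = 9.3086*x^5 + 21.5981*x^4 + 14.5793*x^3 + 12.0622*x^2 + 7.9348*x - 5.1992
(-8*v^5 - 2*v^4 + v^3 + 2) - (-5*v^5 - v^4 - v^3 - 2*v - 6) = -3*v^5 - v^4 + 2*v^3 + 2*v + 8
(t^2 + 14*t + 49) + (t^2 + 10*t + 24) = 2*t^2 + 24*t + 73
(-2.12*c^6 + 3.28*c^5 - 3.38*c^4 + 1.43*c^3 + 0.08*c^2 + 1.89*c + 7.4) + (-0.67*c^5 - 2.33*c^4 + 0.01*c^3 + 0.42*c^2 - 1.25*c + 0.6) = -2.12*c^6 + 2.61*c^5 - 5.71*c^4 + 1.44*c^3 + 0.5*c^2 + 0.64*c + 8.0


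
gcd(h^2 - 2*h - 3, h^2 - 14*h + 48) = 1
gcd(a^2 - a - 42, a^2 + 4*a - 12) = a + 6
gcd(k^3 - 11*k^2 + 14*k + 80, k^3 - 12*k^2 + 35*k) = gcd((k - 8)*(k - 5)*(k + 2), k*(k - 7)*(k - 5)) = k - 5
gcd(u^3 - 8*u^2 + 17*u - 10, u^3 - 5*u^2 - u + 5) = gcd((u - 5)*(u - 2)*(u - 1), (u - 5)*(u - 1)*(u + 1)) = u^2 - 6*u + 5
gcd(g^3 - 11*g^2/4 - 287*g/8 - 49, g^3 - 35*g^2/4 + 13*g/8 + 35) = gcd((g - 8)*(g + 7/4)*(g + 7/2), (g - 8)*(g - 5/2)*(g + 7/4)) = g^2 - 25*g/4 - 14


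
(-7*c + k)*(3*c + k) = -21*c^2 - 4*c*k + k^2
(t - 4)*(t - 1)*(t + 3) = t^3 - 2*t^2 - 11*t + 12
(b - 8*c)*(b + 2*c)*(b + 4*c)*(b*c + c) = b^4*c - 2*b^3*c^2 + b^3*c - 40*b^2*c^3 - 2*b^2*c^2 - 64*b*c^4 - 40*b*c^3 - 64*c^4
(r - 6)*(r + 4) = r^2 - 2*r - 24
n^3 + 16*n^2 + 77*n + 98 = (n + 2)*(n + 7)^2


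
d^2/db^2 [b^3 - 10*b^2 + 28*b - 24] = 6*b - 20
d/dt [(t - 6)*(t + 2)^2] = (t + 2)*(3*t - 10)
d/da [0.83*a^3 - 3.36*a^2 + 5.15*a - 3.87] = 2.49*a^2 - 6.72*a + 5.15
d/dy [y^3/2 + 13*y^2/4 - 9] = y*(3*y + 13)/2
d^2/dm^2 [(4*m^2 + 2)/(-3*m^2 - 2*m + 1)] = 12*(4*m^3 - 15*m^2 - 6*m - 3)/(27*m^6 + 54*m^5 + 9*m^4 - 28*m^3 - 3*m^2 + 6*m - 1)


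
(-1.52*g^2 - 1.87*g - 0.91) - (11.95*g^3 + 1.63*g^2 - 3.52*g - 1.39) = -11.95*g^3 - 3.15*g^2 + 1.65*g + 0.48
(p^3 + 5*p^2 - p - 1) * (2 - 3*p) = -3*p^4 - 13*p^3 + 13*p^2 + p - 2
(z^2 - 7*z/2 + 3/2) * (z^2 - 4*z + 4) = z^4 - 15*z^3/2 + 39*z^2/2 - 20*z + 6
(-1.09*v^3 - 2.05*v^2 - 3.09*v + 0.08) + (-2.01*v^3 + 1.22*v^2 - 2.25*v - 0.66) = -3.1*v^3 - 0.83*v^2 - 5.34*v - 0.58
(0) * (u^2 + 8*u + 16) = 0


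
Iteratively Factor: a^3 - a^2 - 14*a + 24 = (a - 2)*(a^2 + a - 12) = (a - 3)*(a - 2)*(a + 4)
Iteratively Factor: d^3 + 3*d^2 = (d)*(d^2 + 3*d) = d^2*(d + 3)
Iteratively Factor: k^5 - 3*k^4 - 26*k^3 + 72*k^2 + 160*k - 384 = (k - 4)*(k^4 + k^3 - 22*k^2 - 16*k + 96) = (k - 4)^2*(k^3 + 5*k^2 - 2*k - 24) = (k - 4)^2*(k + 3)*(k^2 + 2*k - 8) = (k - 4)^2*(k - 2)*(k + 3)*(k + 4)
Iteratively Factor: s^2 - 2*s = (s - 2)*(s)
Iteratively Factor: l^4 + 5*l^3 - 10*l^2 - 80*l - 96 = (l + 4)*(l^3 + l^2 - 14*l - 24) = (l + 2)*(l + 4)*(l^2 - l - 12) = (l + 2)*(l + 3)*(l + 4)*(l - 4)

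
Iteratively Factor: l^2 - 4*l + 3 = (l - 1)*(l - 3)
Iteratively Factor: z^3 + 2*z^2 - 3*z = (z + 3)*(z^2 - z) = z*(z + 3)*(z - 1)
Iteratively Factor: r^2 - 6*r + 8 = (r - 4)*(r - 2)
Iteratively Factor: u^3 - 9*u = (u)*(u^2 - 9) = u*(u - 3)*(u + 3)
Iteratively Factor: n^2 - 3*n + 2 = (n - 1)*(n - 2)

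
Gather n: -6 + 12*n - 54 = 12*n - 60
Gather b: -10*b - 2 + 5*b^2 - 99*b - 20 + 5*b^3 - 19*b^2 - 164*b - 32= 5*b^3 - 14*b^2 - 273*b - 54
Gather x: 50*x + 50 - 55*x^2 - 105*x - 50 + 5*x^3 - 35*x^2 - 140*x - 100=5*x^3 - 90*x^2 - 195*x - 100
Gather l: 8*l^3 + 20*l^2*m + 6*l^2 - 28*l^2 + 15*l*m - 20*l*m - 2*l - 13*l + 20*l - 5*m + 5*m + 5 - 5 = 8*l^3 + l^2*(20*m - 22) + l*(5 - 5*m)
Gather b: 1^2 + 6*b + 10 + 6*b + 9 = 12*b + 20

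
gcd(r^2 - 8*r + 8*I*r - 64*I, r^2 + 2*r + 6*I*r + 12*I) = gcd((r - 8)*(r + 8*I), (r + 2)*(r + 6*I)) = 1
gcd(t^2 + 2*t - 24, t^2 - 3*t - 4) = t - 4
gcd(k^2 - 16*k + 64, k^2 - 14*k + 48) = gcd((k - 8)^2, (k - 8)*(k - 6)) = k - 8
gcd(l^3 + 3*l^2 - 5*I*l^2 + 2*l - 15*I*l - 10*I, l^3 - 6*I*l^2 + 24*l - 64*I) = 1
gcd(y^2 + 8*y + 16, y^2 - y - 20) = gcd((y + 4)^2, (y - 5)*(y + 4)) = y + 4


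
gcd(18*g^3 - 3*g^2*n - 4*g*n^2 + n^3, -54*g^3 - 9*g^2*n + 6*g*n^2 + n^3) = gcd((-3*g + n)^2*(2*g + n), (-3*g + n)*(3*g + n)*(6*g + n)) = 3*g - n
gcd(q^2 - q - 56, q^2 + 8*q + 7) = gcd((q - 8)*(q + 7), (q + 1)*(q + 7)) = q + 7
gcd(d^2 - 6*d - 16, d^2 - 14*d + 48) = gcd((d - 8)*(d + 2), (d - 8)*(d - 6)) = d - 8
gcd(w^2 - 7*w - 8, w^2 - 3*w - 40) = w - 8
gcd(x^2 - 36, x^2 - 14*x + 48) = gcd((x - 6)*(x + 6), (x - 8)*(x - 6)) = x - 6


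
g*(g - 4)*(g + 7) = g^3 + 3*g^2 - 28*g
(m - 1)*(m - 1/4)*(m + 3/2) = m^3 + m^2/4 - 13*m/8 + 3/8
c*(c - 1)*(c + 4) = c^3 + 3*c^2 - 4*c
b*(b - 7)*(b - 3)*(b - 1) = b^4 - 11*b^3 + 31*b^2 - 21*b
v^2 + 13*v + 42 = (v + 6)*(v + 7)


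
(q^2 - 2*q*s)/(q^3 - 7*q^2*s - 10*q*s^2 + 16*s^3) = q*(q - 2*s)/(q^3 - 7*q^2*s - 10*q*s^2 + 16*s^3)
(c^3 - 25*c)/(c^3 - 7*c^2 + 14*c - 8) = c*(c^2 - 25)/(c^3 - 7*c^2 + 14*c - 8)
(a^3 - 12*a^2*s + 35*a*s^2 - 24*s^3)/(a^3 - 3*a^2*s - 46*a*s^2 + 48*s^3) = (a - 3*s)/(a + 6*s)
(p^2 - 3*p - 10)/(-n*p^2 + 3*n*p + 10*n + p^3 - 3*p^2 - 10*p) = 1/(-n + p)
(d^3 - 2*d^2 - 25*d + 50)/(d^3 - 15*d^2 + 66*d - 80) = (d + 5)/(d - 8)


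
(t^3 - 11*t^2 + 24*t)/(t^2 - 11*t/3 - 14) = 3*t*(-t^2 + 11*t - 24)/(-3*t^2 + 11*t + 42)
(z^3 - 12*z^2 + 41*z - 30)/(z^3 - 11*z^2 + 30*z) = (z - 1)/z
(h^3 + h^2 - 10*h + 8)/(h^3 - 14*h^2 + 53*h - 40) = (h^2 + 2*h - 8)/(h^2 - 13*h + 40)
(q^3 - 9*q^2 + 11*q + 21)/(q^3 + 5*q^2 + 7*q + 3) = (q^2 - 10*q + 21)/(q^2 + 4*q + 3)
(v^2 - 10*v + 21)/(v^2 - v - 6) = (v - 7)/(v + 2)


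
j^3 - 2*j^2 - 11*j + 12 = (j - 4)*(j - 1)*(j + 3)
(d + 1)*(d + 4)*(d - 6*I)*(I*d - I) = I*d^4 + 6*d^3 + 4*I*d^3 + 24*d^2 - I*d^2 - 6*d - 4*I*d - 24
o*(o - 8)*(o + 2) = o^3 - 6*o^2 - 16*o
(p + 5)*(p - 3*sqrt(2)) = p^2 - 3*sqrt(2)*p + 5*p - 15*sqrt(2)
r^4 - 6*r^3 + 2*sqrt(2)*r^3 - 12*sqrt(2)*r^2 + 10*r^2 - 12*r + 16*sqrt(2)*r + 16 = (r - 4)*(r - 2)*(r + sqrt(2))^2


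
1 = 1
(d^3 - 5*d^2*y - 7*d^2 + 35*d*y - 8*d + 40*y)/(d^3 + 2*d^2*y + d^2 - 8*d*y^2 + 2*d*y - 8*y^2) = (-d^2 + 5*d*y + 8*d - 40*y)/(-d^2 - 2*d*y + 8*y^2)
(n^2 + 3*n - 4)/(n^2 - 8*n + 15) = (n^2 + 3*n - 4)/(n^2 - 8*n + 15)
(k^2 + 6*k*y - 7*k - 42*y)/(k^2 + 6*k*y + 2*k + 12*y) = (k - 7)/(k + 2)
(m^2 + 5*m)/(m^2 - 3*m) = (m + 5)/(m - 3)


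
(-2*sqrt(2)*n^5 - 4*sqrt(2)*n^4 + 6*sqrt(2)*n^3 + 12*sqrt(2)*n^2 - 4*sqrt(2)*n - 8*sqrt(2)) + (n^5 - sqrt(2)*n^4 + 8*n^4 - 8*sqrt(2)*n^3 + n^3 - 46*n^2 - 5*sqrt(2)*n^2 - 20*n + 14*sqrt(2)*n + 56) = -2*sqrt(2)*n^5 + n^5 - 5*sqrt(2)*n^4 + 8*n^4 - 2*sqrt(2)*n^3 + n^3 - 46*n^2 + 7*sqrt(2)*n^2 - 20*n + 10*sqrt(2)*n - 8*sqrt(2) + 56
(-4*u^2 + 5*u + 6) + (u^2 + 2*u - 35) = -3*u^2 + 7*u - 29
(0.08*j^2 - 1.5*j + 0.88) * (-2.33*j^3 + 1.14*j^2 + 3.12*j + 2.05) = -0.1864*j^5 + 3.5862*j^4 - 3.5108*j^3 - 3.5128*j^2 - 0.3294*j + 1.804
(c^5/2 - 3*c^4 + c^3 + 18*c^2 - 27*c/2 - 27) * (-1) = -c^5/2 + 3*c^4 - c^3 - 18*c^2 + 27*c/2 + 27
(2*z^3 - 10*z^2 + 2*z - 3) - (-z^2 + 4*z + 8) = 2*z^3 - 9*z^2 - 2*z - 11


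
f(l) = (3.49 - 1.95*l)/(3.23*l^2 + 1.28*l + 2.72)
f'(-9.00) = 0.01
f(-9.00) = 0.08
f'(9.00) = 0.00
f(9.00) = -0.05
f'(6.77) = 0.00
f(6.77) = -0.06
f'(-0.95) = 0.89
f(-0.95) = 1.21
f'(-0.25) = -0.55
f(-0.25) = 1.53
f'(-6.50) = 0.02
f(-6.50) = 0.12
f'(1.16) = -0.38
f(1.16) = 0.14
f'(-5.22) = 0.04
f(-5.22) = 0.16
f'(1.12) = -0.40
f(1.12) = 0.16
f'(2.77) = -0.02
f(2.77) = -0.06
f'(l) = (3.49 - 1.95*l)*(-6.46*l - 1.28)/(3.23*l^2 + 1.28*l + 2.72)^2 - 1.95/(3.23*l^2 + 1.28*l + 2.72)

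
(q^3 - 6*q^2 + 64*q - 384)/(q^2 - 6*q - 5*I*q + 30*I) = (q^2 + 64)/(q - 5*I)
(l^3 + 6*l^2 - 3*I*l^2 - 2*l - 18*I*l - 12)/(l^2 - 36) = (l^2 - 3*I*l - 2)/(l - 6)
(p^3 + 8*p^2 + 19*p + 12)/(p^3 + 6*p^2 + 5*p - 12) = (p + 1)/(p - 1)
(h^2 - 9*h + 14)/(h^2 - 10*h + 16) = (h - 7)/(h - 8)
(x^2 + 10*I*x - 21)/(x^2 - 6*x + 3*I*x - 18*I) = (x + 7*I)/(x - 6)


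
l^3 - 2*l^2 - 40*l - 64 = (l - 8)*(l + 2)*(l + 4)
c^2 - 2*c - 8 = (c - 4)*(c + 2)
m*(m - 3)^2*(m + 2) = m^4 - 4*m^3 - 3*m^2 + 18*m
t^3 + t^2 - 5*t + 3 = (t - 1)^2*(t + 3)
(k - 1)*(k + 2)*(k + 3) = k^3 + 4*k^2 + k - 6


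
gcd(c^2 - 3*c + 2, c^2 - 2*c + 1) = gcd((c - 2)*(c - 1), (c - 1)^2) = c - 1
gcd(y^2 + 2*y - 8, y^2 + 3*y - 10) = y - 2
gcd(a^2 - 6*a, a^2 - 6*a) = a^2 - 6*a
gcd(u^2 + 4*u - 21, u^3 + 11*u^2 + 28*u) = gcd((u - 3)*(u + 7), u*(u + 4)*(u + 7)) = u + 7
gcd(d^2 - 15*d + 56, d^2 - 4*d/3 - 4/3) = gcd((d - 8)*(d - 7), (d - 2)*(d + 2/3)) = 1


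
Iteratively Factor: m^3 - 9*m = (m - 3)*(m^2 + 3*m) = (m - 3)*(m + 3)*(m)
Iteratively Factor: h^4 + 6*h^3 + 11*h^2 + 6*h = (h + 3)*(h^3 + 3*h^2 + 2*h) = h*(h + 3)*(h^2 + 3*h + 2) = h*(h + 1)*(h + 3)*(h + 2)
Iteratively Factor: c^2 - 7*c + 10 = (c - 2)*(c - 5)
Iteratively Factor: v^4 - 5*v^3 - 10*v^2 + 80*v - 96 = (v + 4)*(v^3 - 9*v^2 + 26*v - 24) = (v - 4)*(v + 4)*(v^2 - 5*v + 6) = (v - 4)*(v - 3)*(v + 4)*(v - 2)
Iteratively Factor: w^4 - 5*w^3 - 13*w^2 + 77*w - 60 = (w + 4)*(w^3 - 9*w^2 + 23*w - 15) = (w - 5)*(w + 4)*(w^2 - 4*w + 3) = (w - 5)*(w - 1)*(w + 4)*(w - 3)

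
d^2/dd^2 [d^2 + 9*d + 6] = 2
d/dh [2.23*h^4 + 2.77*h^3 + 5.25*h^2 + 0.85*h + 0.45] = 8.92*h^3 + 8.31*h^2 + 10.5*h + 0.85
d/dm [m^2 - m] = 2*m - 1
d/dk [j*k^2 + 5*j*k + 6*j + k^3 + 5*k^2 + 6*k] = 2*j*k + 5*j + 3*k^2 + 10*k + 6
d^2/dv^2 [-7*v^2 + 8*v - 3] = -14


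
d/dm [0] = 0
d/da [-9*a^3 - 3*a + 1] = -27*a^2 - 3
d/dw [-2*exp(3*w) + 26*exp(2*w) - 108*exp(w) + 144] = (-6*exp(2*w) + 52*exp(w) - 108)*exp(w)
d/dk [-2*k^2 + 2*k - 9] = 2 - 4*k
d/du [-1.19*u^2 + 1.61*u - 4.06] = 1.61 - 2.38*u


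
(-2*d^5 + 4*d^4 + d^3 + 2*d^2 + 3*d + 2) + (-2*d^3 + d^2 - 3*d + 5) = -2*d^5 + 4*d^4 - d^3 + 3*d^2 + 7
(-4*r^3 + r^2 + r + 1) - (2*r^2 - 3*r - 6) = -4*r^3 - r^2 + 4*r + 7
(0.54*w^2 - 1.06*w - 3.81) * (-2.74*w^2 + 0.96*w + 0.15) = -1.4796*w^4 + 3.4228*w^3 + 9.5028*w^2 - 3.8166*w - 0.5715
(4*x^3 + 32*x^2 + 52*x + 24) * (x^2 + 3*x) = 4*x^5 + 44*x^4 + 148*x^3 + 180*x^2 + 72*x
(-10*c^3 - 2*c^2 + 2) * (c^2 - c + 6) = -10*c^5 + 8*c^4 - 58*c^3 - 10*c^2 - 2*c + 12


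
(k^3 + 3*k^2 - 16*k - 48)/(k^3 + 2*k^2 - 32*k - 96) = (k^2 - k - 12)/(k^2 - 2*k - 24)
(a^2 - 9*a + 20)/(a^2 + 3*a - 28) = (a - 5)/(a + 7)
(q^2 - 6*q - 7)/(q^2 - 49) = (q + 1)/(q + 7)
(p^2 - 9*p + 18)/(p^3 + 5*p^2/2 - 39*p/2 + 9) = 2*(p - 6)/(2*p^2 + 11*p - 6)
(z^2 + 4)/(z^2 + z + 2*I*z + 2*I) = (z - 2*I)/(z + 1)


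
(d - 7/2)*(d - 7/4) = d^2 - 21*d/4 + 49/8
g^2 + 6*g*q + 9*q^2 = (g + 3*q)^2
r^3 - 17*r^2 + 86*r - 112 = (r - 8)*(r - 7)*(r - 2)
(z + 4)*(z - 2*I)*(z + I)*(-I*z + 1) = -I*z^4 - 4*I*z^3 - 3*I*z^2 + 2*z - 12*I*z + 8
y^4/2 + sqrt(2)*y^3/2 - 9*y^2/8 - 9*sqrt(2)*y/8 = y*(y/2 + sqrt(2)/2)*(y - 3/2)*(y + 3/2)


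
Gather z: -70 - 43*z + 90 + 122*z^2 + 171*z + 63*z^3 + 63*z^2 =63*z^3 + 185*z^2 + 128*z + 20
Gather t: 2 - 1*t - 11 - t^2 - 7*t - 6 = -t^2 - 8*t - 15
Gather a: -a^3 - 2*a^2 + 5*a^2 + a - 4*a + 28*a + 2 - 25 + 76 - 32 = -a^3 + 3*a^2 + 25*a + 21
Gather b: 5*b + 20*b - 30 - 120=25*b - 150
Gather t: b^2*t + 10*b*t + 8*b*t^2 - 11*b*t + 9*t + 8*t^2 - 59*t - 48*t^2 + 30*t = t^2*(8*b - 40) + t*(b^2 - b - 20)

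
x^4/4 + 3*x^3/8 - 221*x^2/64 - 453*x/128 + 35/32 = (x/4 + 1)*(x - 7/2)*(x - 1/4)*(x + 5/4)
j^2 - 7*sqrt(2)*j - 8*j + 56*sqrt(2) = (j - 8)*(j - 7*sqrt(2))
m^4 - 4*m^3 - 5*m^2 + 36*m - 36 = (m - 3)*(m - 2)^2*(m + 3)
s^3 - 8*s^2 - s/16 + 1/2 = (s - 8)*(s - 1/4)*(s + 1/4)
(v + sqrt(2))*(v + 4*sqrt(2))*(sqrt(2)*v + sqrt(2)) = sqrt(2)*v^3 + sqrt(2)*v^2 + 10*v^2 + 10*v + 8*sqrt(2)*v + 8*sqrt(2)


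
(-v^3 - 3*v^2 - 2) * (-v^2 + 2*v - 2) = v^5 + v^4 - 4*v^3 + 8*v^2 - 4*v + 4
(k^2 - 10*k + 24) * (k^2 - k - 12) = k^4 - 11*k^3 + 22*k^2 + 96*k - 288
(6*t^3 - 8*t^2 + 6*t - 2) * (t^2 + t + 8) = 6*t^5 - 2*t^4 + 46*t^3 - 60*t^2 + 46*t - 16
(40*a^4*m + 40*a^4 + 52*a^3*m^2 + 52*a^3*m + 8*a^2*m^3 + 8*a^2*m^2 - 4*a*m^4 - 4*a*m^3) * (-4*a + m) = -160*a^5*m - 160*a^5 - 168*a^4*m^2 - 168*a^4*m + 20*a^3*m^3 + 20*a^3*m^2 + 24*a^2*m^4 + 24*a^2*m^3 - 4*a*m^5 - 4*a*m^4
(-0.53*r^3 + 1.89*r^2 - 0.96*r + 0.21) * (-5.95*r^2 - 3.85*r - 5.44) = 3.1535*r^5 - 9.205*r^4 + 1.3187*r^3 - 7.8351*r^2 + 4.4139*r - 1.1424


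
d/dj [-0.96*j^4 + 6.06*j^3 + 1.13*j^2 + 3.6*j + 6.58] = -3.84*j^3 + 18.18*j^2 + 2.26*j + 3.6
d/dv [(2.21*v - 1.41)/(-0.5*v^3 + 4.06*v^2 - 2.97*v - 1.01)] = (2.21*v^3 - 11.0876*v^2 + 11.4492*v - 6.4198)/(0.25*v^6 - 4.06*v^5 + 19.4536*v^4 - 23.1064*v^3 + 0.619700000000002*v^2 + 5.9994*v + 1.0201)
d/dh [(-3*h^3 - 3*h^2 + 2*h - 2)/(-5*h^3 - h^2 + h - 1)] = 2*h*(-6*h^3 + 7*h^2 - 11*h + 1)/(25*h^6 + 10*h^5 - 9*h^4 + 8*h^3 + 3*h^2 - 2*h + 1)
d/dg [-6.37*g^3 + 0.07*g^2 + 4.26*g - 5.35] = -19.11*g^2 + 0.14*g + 4.26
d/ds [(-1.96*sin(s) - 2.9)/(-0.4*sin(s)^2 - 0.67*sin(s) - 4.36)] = (-0.784*sin(s)^2 - 2.32*sin(s) + 6.6026)*cos(s)/(0.16*sin(s)^4 + 0.536*sin(s)^3 + 3.9369*sin(s)^2 + 5.8424*sin(s) + 19.0096)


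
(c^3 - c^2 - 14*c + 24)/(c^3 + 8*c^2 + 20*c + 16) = (c^2 - 5*c + 6)/(c^2 + 4*c + 4)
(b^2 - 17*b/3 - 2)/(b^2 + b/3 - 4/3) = (3*b^2 - 17*b - 6)/(3*b^2 + b - 4)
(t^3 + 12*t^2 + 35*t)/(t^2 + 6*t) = (t^2 + 12*t + 35)/(t + 6)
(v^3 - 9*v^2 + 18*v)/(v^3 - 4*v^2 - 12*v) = (v - 3)/(v + 2)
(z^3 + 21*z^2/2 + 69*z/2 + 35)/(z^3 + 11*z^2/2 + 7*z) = (z + 5)/z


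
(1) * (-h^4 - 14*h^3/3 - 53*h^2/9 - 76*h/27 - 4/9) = -h^4 - 14*h^3/3 - 53*h^2/9 - 76*h/27 - 4/9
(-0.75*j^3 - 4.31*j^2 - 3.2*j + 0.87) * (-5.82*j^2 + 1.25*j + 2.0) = 4.365*j^5 + 24.1467*j^4 + 11.7365*j^3 - 17.6834*j^2 - 5.3125*j + 1.74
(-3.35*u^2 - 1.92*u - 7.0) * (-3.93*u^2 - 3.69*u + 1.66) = 13.1655*u^4 + 19.9071*u^3 + 29.0338*u^2 + 22.6428*u - 11.62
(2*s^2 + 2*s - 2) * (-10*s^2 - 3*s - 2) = -20*s^4 - 26*s^3 + 10*s^2 + 2*s + 4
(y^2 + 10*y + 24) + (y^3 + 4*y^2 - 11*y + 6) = y^3 + 5*y^2 - y + 30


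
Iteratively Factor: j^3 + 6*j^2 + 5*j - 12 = (j + 4)*(j^2 + 2*j - 3) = (j - 1)*(j + 4)*(j + 3)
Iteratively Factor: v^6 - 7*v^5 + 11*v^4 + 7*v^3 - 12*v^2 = (v - 3)*(v^5 - 4*v^4 - v^3 + 4*v^2) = v*(v - 3)*(v^4 - 4*v^3 - v^2 + 4*v) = v*(v - 3)*(v - 1)*(v^3 - 3*v^2 - 4*v) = v*(v - 3)*(v - 1)*(v + 1)*(v^2 - 4*v) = v^2*(v - 3)*(v - 1)*(v + 1)*(v - 4)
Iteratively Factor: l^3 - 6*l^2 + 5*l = (l - 1)*(l^2 - 5*l) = l*(l - 1)*(l - 5)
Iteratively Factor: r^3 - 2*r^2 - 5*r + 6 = (r + 2)*(r^2 - 4*r + 3) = (r - 3)*(r + 2)*(r - 1)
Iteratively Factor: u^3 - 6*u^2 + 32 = (u - 4)*(u^2 - 2*u - 8) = (u - 4)^2*(u + 2)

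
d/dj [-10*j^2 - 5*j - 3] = -20*j - 5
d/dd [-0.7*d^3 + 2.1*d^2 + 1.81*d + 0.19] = -2.1*d^2 + 4.2*d + 1.81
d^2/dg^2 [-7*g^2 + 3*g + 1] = -14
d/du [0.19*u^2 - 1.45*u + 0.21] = 0.38*u - 1.45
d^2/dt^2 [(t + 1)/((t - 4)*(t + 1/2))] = 4*(4*t^3 + 12*t^2 - 18*t + 29)/(8*t^6 - 84*t^5 + 246*t^4 - 7*t^3 - 492*t^2 - 336*t - 64)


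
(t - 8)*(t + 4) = t^2 - 4*t - 32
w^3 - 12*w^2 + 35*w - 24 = (w - 8)*(w - 3)*(w - 1)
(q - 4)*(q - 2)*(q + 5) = q^3 - q^2 - 22*q + 40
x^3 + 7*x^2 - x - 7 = (x - 1)*(x + 1)*(x + 7)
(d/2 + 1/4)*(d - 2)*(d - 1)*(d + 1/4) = d^4/2 - 9*d^3/8 - d^2/16 + 9*d/16 + 1/8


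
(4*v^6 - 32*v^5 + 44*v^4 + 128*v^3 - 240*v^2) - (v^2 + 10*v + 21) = 4*v^6 - 32*v^5 + 44*v^4 + 128*v^3 - 241*v^2 - 10*v - 21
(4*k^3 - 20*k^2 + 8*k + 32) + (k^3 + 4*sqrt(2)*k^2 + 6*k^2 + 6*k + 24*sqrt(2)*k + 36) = 5*k^3 - 14*k^2 + 4*sqrt(2)*k^2 + 14*k + 24*sqrt(2)*k + 68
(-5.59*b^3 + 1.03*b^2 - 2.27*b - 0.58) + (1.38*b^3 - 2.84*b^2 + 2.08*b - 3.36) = -4.21*b^3 - 1.81*b^2 - 0.19*b - 3.94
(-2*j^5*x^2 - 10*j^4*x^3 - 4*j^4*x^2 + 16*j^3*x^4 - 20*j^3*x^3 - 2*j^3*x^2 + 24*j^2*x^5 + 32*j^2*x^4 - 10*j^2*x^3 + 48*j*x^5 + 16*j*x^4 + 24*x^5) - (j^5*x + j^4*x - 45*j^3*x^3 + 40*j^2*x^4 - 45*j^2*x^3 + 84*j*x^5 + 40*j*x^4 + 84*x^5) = -2*j^5*x^2 - j^5*x - 10*j^4*x^3 - 4*j^4*x^2 - j^4*x + 16*j^3*x^4 + 25*j^3*x^3 - 2*j^3*x^2 + 24*j^2*x^5 - 8*j^2*x^4 + 35*j^2*x^3 - 36*j*x^5 - 24*j*x^4 - 60*x^5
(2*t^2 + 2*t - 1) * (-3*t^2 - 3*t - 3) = -6*t^4 - 12*t^3 - 9*t^2 - 3*t + 3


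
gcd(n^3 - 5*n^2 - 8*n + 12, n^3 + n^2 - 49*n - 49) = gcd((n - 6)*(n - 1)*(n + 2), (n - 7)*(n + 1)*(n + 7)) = 1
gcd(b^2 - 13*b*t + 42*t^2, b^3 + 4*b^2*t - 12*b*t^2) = 1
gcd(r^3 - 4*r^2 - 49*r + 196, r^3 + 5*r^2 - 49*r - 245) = r^2 - 49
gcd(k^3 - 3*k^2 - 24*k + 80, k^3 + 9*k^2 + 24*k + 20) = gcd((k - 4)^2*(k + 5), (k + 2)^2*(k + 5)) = k + 5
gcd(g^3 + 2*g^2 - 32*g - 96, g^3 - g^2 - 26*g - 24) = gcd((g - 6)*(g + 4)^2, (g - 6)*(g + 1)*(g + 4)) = g^2 - 2*g - 24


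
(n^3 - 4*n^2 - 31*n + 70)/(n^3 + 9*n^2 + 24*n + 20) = (n^2 - 9*n + 14)/(n^2 + 4*n + 4)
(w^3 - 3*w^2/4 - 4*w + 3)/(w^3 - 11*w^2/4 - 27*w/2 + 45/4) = (w^2 - 4)/(w^2 - 2*w - 15)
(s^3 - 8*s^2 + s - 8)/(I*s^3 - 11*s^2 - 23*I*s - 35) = (-I*s^2 + s*(1 + 8*I) - 8)/(s^2 + 12*I*s - 35)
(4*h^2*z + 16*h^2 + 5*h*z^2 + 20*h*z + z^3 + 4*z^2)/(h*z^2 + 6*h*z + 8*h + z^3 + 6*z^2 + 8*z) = (4*h + z)/(z + 2)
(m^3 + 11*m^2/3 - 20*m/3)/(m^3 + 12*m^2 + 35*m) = (m - 4/3)/(m + 7)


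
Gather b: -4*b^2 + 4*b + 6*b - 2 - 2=-4*b^2 + 10*b - 4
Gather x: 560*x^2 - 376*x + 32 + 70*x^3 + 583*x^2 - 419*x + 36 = 70*x^3 + 1143*x^2 - 795*x + 68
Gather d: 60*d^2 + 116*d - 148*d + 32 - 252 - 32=60*d^2 - 32*d - 252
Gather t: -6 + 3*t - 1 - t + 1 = 2*t - 6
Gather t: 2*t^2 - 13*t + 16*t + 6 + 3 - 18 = 2*t^2 + 3*t - 9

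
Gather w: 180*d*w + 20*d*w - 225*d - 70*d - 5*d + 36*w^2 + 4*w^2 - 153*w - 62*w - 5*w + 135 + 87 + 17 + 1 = -300*d + 40*w^2 + w*(200*d - 220) + 240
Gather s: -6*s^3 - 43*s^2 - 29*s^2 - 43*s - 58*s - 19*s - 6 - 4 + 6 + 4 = -6*s^3 - 72*s^2 - 120*s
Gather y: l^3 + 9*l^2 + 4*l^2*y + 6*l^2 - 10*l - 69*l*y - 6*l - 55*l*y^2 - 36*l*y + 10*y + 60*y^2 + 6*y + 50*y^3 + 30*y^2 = l^3 + 15*l^2 - 16*l + 50*y^3 + y^2*(90 - 55*l) + y*(4*l^2 - 105*l + 16)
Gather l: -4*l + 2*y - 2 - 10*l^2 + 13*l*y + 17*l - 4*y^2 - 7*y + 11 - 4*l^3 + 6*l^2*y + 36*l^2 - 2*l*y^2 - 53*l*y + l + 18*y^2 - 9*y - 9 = -4*l^3 + l^2*(6*y + 26) + l*(-2*y^2 - 40*y + 14) + 14*y^2 - 14*y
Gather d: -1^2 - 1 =-2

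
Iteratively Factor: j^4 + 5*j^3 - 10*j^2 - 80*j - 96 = (j + 4)*(j^3 + j^2 - 14*j - 24) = (j + 2)*(j + 4)*(j^2 - j - 12) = (j + 2)*(j + 3)*(j + 4)*(j - 4)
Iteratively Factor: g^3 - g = (g + 1)*(g^2 - g) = g*(g + 1)*(g - 1)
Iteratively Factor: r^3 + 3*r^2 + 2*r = (r + 1)*(r^2 + 2*r) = r*(r + 1)*(r + 2)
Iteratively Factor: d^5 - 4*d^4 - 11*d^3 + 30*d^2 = (d - 5)*(d^4 + d^3 - 6*d^2) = (d - 5)*(d - 2)*(d^3 + 3*d^2) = d*(d - 5)*(d - 2)*(d^2 + 3*d) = d^2*(d - 5)*(d - 2)*(d + 3)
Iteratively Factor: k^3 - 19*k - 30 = (k - 5)*(k^2 + 5*k + 6) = (k - 5)*(k + 3)*(k + 2)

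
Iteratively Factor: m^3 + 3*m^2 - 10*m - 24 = (m + 4)*(m^2 - m - 6) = (m - 3)*(m + 4)*(m + 2)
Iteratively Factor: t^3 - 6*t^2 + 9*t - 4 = (t - 1)*(t^2 - 5*t + 4) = (t - 4)*(t - 1)*(t - 1)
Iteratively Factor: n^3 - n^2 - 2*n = (n + 1)*(n^2 - 2*n) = (n - 2)*(n + 1)*(n)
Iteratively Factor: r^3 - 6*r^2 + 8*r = (r)*(r^2 - 6*r + 8) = r*(r - 2)*(r - 4)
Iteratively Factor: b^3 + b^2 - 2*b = (b + 2)*(b^2 - b) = (b - 1)*(b + 2)*(b)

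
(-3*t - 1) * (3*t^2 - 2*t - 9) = -9*t^3 + 3*t^2 + 29*t + 9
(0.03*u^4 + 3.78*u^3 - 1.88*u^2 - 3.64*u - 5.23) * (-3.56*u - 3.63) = -0.1068*u^5 - 13.5657*u^4 - 7.0286*u^3 + 19.7828*u^2 + 31.832*u + 18.9849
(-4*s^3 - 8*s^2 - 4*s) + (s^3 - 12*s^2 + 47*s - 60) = -3*s^3 - 20*s^2 + 43*s - 60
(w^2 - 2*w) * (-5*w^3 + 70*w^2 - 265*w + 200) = -5*w^5 + 80*w^4 - 405*w^3 + 730*w^2 - 400*w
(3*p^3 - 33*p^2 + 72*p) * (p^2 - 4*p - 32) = 3*p^5 - 45*p^4 + 108*p^3 + 768*p^2 - 2304*p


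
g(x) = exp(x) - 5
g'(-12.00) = 0.00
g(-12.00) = -5.00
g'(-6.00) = 0.00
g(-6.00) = -5.00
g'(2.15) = 8.58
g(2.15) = 3.58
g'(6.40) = 601.85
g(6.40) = 596.85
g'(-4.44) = 0.01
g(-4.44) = -4.99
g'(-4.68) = 0.01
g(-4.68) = -4.99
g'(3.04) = 20.91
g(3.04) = 15.91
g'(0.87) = 2.39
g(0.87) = -2.61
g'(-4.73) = 0.01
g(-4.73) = -4.99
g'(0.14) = 1.15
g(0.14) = -3.85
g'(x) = exp(x)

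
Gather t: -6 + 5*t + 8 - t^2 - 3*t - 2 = -t^2 + 2*t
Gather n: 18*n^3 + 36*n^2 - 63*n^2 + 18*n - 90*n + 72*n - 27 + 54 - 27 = 18*n^3 - 27*n^2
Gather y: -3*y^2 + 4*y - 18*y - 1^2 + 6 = -3*y^2 - 14*y + 5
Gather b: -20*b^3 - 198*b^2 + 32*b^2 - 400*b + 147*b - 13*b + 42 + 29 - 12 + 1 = -20*b^3 - 166*b^2 - 266*b + 60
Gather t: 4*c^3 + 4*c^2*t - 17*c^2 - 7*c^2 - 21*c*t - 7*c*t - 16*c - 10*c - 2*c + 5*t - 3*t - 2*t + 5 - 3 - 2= 4*c^3 - 24*c^2 - 28*c + t*(4*c^2 - 28*c)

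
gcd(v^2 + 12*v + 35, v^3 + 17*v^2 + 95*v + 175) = v^2 + 12*v + 35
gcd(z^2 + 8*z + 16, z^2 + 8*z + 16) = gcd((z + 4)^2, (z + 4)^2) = z^2 + 8*z + 16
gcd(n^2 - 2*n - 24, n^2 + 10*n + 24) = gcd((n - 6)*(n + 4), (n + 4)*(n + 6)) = n + 4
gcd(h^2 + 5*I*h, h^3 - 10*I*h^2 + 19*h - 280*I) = h + 5*I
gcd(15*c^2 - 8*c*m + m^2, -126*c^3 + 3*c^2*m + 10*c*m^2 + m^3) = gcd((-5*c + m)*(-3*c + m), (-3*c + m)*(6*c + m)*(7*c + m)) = 3*c - m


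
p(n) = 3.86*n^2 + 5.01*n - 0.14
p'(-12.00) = -87.63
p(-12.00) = 495.58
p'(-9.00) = -64.47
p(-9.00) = 267.43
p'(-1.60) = -7.34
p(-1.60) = 1.73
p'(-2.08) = -11.05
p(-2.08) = 6.14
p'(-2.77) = -16.37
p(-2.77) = 15.60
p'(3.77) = 34.11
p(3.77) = 73.61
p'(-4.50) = -29.73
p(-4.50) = 55.48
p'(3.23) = 29.95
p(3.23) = 56.31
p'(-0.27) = 2.93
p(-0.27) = -1.21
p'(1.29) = 14.97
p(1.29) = 12.75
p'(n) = 7.72*n + 5.01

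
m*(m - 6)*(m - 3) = m^3 - 9*m^2 + 18*m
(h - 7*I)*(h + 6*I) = h^2 - I*h + 42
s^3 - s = s*(s - 1)*(s + 1)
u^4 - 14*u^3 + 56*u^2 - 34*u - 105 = (u - 7)*(u - 5)*(u - 3)*(u + 1)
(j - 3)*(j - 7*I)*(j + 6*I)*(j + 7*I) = j^4 - 3*j^3 + 6*I*j^3 + 49*j^2 - 18*I*j^2 - 147*j + 294*I*j - 882*I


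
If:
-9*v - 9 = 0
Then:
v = -1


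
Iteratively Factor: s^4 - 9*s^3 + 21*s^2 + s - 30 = (s + 1)*(s^3 - 10*s^2 + 31*s - 30) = (s - 3)*(s + 1)*(s^2 - 7*s + 10) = (s - 3)*(s - 2)*(s + 1)*(s - 5)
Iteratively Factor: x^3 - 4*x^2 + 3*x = (x - 1)*(x^2 - 3*x) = x*(x - 1)*(x - 3)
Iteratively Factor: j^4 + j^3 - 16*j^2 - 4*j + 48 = (j - 3)*(j^3 + 4*j^2 - 4*j - 16) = (j - 3)*(j - 2)*(j^2 + 6*j + 8) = (j - 3)*(j - 2)*(j + 2)*(j + 4)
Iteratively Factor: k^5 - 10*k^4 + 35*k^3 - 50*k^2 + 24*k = (k - 2)*(k^4 - 8*k^3 + 19*k^2 - 12*k) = k*(k - 2)*(k^3 - 8*k^2 + 19*k - 12) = k*(k - 3)*(k - 2)*(k^2 - 5*k + 4) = k*(k - 4)*(k - 3)*(k - 2)*(k - 1)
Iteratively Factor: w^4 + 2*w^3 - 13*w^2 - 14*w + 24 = (w - 3)*(w^3 + 5*w^2 + 2*w - 8) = (w - 3)*(w + 2)*(w^2 + 3*w - 4) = (w - 3)*(w + 2)*(w + 4)*(w - 1)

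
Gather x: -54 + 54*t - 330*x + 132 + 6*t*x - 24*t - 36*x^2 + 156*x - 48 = 30*t - 36*x^2 + x*(6*t - 174) + 30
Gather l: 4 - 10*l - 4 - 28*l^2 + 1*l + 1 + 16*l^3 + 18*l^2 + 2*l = 16*l^3 - 10*l^2 - 7*l + 1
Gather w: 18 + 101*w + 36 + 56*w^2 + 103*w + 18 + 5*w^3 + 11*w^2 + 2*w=5*w^3 + 67*w^2 + 206*w + 72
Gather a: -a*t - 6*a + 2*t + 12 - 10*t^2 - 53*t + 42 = a*(-t - 6) - 10*t^2 - 51*t + 54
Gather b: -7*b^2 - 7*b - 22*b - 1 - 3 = -7*b^2 - 29*b - 4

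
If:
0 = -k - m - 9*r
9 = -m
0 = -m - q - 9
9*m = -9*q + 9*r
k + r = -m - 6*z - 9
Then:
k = 90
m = -9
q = 0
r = -9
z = -27/2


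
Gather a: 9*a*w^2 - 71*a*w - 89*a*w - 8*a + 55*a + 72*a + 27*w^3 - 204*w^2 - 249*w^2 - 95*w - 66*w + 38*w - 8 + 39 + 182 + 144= a*(9*w^2 - 160*w + 119) + 27*w^3 - 453*w^2 - 123*w + 357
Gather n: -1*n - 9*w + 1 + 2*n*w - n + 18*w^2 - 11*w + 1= n*(2*w - 2) + 18*w^2 - 20*w + 2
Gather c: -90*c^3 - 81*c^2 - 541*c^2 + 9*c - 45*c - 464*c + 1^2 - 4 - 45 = -90*c^3 - 622*c^2 - 500*c - 48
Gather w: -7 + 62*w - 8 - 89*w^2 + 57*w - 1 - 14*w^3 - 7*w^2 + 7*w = -14*w^3 - 96*w^2 + 126*w - 16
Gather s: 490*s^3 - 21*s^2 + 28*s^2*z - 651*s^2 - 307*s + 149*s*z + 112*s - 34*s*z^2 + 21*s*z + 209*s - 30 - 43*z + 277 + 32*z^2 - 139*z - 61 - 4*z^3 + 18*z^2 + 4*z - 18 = 490*s^3 + s^2*(28*z - 672) + s*(-34*z^2 + 170*z + 14) - 4*z^3 + 50*z^2 - 178*z + 168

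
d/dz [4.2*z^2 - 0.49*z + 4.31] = 8.4*z - 0.49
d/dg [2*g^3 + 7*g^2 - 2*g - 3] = 6*g^2 + 14*g - 2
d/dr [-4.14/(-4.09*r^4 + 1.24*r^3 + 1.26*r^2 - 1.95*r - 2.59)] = (-67.7304*r^3 + 15.4008*r^2 + 10.4328*r - 8.073)/(4.09*r^4 - 1.24*r^3 - 1.26*r^2 + 1.95*r + 2.59)^2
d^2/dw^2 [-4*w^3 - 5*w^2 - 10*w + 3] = -24*w - 10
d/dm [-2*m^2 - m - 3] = -4*m - 1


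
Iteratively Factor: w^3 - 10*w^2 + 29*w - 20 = (w - 1)*(w^2 - 9*w + 20) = (w - 4)*(w - 1)*(w - 5)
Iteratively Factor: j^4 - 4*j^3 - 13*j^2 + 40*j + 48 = (j + 1)*(j^3 - 5*j^2 - 8*j + 48) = (j + 1)*(j + 3)*(j^2 - 8*j + 16) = (j - 4)*(j + 1)*(j + 3)*(j - 4)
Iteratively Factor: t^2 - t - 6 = (t + 2)*(t - 3)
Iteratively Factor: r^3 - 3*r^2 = (r - 3)*(r^2) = r*(r - 3)*(r)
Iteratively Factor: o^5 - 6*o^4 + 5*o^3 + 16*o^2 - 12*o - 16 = (o - 2)*(o^4 - 4*o^3 - 3*o^2 + 10*o + 8) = (o - 2)*(o + 1)*(o^3 - 5*o^2 + 2*o + 8) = (o - 2)*(o + 1)^2*(o^2 - 6*o + 8) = (o - 4)*(o - 2)*(o + 1)^2*(o - 2)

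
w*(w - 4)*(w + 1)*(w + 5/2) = w^4 - w^3/2 - 23*w^2/2 - 10*w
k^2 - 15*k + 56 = (k - 8)*(k - 7)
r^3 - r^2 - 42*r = r*(r - 7)*(r + 6)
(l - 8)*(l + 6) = l^2 - 2*l - 48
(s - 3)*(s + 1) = s^2 - 2*s - 3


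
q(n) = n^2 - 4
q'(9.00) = 18.00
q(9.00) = 77.00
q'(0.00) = 0.00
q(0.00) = -4.00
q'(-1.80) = -3.60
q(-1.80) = -0.76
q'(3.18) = 6.36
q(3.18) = 6.11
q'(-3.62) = -7.24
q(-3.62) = 9.10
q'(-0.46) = -0.92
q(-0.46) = -3.79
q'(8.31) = 16.62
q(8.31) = 65.06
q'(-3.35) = -6.70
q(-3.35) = 7.22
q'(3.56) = 7.12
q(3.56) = 8.67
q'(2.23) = 4.46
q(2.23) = 0.97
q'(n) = 2*n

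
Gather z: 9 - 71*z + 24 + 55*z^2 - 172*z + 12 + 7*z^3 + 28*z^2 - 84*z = 7*z^3 + 83*z^2 - 327*z + 45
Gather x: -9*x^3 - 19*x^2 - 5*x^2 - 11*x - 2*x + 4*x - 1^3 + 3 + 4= -9*x^3 - 24*x^2 - 9*x + 6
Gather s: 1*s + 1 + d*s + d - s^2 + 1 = d - s^2 + s*(d + 1) + 2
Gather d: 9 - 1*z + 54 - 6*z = 63 - 7*z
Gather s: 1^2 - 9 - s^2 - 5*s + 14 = -s^2 - 5*s + 6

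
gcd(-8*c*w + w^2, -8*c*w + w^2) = -8*c*w + w^2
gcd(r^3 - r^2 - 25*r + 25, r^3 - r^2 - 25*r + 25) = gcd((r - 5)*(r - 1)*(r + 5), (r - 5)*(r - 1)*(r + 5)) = r^3 - r^2 - 25*r + 25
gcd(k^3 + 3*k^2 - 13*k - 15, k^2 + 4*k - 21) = k - 3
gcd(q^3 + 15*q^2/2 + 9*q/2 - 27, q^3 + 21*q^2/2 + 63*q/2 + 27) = q^2 + 9*q + 18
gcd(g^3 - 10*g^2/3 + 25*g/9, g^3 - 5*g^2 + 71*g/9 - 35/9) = g - 5/3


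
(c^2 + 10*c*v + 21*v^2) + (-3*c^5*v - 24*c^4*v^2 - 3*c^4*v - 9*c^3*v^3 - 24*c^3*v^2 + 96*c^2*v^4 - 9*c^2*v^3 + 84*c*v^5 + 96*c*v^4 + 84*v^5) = -3*c^5*v - 24*c^4*v^2 - 3*c^4*v - 9*c^3*v^3 - 24*c^3*v^2 + 96*c^2*v^4 - 9*c^2*v^3 + c^2 + 84*c*v^5 + 96*c*v^4 + 10*c*v + 84*v^5 + 21*v^2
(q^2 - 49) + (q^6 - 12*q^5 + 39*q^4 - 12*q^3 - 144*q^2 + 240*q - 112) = q^6 - 12*q^5 + 39*q^4 - 12*q^3 - 143*q^2 + 240*q - 161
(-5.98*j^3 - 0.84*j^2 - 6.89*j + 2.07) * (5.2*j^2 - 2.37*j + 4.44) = -31.096*j^5 + 9.8046*j^4 - 60.3884*j^3 + 23.3637*j^2 - 35.4975*j + 9.1908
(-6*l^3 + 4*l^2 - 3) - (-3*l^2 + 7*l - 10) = -6*l^3 + 7*l^2 - 7*l + 7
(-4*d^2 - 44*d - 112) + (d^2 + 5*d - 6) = -3*d^2 - 39*d - 118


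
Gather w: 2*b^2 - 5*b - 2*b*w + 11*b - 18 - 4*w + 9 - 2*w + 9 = 2*b^2 + 6*b + w*(-2*b - 6)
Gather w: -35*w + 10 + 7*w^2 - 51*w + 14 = 7*w^2 - 86*w + 24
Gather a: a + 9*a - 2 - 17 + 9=10*a - 10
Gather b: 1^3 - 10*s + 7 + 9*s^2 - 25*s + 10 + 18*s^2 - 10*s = 27*s^2 - 45*s + 18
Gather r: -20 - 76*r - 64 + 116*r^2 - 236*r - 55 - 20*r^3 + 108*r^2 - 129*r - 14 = -20*r^3 + 224*r^2 - 441*r - 153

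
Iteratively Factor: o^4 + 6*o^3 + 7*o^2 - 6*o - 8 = (o - 1)*(o^3 + 7*o^2 + 14*o + 8) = (o - 1)*(o + 4)*(o^2 + 3*o + 2) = (o - 1)*(o + 2)*(o + 4)*(o + 1)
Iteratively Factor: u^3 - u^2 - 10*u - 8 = (u + 1)*(u^2 - 2*u - 8) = (u - 4)*(u + 1)*(u + 2)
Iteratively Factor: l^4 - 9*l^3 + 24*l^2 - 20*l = (l)*(l^3 - 9*l^2 + 24*l - 20) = l*(l - 5)*(l^2 - 4*l + 4) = l*(l - 5)*(l - 2)*(l - 2)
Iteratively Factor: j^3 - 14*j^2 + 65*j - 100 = (j - 5)*(j^2 - 9*j + 20) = (j - 5)^2*(j - 4)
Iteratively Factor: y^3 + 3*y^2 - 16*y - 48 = (y + 3)*(y^2 - 16) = (y + 3)*(y + 4)*(y - 4)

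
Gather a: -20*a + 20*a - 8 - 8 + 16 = 0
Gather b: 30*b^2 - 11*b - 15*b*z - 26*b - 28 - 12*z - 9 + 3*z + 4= 30*b^2 + b*(-15*z - 37) - 9*z - 33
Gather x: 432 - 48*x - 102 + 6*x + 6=336 - 42*x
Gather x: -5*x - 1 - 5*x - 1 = -10*x - 2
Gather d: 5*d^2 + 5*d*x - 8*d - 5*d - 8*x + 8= 5*d^2 + d*(5*x - 13) - 8*x + 8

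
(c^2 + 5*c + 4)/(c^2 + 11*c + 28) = (c + 1)/(c + 7)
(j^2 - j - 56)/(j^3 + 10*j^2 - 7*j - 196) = (j - 8)/(j^2 + 3*j - 28)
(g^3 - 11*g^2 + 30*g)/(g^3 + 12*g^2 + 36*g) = (g^2 - 11*g + 30)/(g^2 + 12*g + 36)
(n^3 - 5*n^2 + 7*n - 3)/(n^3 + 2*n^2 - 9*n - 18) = (n^2 - 2*n + 1)/(n^2 + 5*n + 6)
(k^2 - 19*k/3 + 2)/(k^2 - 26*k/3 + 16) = (3*k - 1)/(3*k - 8)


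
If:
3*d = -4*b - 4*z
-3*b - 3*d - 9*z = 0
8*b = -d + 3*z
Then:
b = 0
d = 0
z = 0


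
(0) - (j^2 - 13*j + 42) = -j^2 + 13*j - 42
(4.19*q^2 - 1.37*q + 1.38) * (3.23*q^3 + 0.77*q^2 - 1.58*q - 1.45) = 13.5337*q^5 - 1.1988*q^4 - 3.2177*q^3 - 2.8483*q^2 - 0.1939*q - 2.001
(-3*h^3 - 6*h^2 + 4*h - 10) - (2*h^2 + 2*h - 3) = -3*h^3 - 8*h^2 + 2*h - 7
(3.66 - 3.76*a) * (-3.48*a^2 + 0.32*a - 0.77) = 13.0848*a^3 - 13.94*a^2 + 4.0664*a - 2.8182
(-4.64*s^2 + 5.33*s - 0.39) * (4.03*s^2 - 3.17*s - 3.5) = -18.6992*s^4 + 36.1887*s^3 - 2.2278*s^2 - 17.4187*s + 1.365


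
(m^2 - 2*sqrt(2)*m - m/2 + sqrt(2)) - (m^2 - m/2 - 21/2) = -2*sqrt(2)*m + sqrt(2) + 21/2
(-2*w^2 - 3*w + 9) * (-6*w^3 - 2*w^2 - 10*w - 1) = 12*w^5 + 22*w^4 - 28*w^3 + 14*w^2 - 87*w - 9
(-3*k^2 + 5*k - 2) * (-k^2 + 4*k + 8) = 3*k^4 - 17*k^3 - 2*k^2 + 32*k - 16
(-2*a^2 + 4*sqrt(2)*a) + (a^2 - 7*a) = -a^2 - 7*a + 4*sqrt(2)*a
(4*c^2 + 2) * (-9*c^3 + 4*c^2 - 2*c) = -36*c^5 + 16*c^4 - 26*c^3 + 8*c^2 - 4*c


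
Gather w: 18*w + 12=18*w + 12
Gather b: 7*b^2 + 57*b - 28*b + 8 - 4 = 7*b^2 + 29*b + 4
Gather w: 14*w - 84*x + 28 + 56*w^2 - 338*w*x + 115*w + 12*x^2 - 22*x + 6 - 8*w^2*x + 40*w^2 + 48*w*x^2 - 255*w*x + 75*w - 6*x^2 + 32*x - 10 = w^2*(96 - 8*x) + w*(48*x^2 - 593*x + 204) + 6*x^2 - 74*x + 24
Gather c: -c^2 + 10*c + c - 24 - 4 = -c^2 + 11*c - 28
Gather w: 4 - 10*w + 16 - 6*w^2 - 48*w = -6*w^2 - 58*w + 20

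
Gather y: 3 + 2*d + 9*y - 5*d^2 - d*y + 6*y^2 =-5*d^2 + 2*d + 6*y^2 + y*(9 - d) + 3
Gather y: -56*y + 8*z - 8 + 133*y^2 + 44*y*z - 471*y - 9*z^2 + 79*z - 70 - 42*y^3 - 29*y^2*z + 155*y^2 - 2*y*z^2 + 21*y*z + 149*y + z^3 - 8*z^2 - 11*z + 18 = -42*y^3 + y^2*(288 - 29*z) + y*(-2*z^2 + 65*z - 378) + z^3 - 17*z^2 + 76*z - 60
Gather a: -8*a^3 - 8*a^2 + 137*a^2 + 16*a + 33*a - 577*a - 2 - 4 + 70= -8*a^3 + 129*a^2 - 528*a + 64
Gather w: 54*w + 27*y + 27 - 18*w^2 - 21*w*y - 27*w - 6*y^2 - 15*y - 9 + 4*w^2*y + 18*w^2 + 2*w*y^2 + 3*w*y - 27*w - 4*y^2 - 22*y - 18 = 4*w^2*y + w*(2*y^2 - 18*y) - 10*y^2 - 10*y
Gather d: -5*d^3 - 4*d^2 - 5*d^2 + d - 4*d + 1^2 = -5*d^3 - 9*d^2 - 3*d + 1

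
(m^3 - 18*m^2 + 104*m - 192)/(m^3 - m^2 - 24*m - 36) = (m^2 - 12*m + 32)/(m^2 + 5*m + 6)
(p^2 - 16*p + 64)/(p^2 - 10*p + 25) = (p^2 - 16*p + 64)/(p^2 - 10*p + 25)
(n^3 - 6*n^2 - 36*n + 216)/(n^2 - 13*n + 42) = (n^2 - 36)/(n - 7)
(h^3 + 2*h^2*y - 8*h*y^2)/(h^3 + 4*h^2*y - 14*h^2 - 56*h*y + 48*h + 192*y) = h*(h - 2*y)/(h^2 - 14*h + 48)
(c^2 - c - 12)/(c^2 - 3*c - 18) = (c - 4)/(c - 6)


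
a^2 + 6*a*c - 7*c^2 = (a - c)*(a + 7*c)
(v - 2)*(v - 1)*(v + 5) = v^3 + 2*v^2 - 13*v + 10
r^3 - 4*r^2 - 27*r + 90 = (r - 6)*(r - 3)*(r + 5)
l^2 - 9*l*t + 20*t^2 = (l - 5*t)*(l - 4*t)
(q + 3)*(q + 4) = q^2 + 7*q + 12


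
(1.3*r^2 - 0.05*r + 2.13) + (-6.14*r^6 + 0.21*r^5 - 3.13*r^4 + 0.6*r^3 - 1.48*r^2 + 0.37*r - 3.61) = -6.14*r^6 + 0.21*r^5 - 3.13*r^4 + 0.6*r^3 - 0.18*r^2 + 0.32*r - 1.48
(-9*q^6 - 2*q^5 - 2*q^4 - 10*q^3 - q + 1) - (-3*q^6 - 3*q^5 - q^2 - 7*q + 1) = -6*q^6 + q^5 - 2*q^4 - 10*q^3 + q^2 + 6*q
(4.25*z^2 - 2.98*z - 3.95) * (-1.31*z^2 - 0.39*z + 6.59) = -5.5675*z^4 + 2.2463*z^3 + 34.3442*z^2 - 18.0977*z - 26.0305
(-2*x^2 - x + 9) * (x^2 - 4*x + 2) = -2*x^4 + 7*x^3 + 9*x^2 - 38*x + 18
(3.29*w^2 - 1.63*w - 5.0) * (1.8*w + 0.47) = 5.922*w^3 - 1.3877*w^2 - 9.7661*w - 2.35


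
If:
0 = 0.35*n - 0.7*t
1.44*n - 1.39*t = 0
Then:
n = 0.00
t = 0.00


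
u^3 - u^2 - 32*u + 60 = (u - 5)*(u - 2)*(u + 6)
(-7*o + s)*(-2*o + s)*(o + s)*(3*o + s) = 42*o^4 + 29*o^3*s - 19*o^2*s^2 - 5*o*s^3 + s^4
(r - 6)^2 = r^2 - 12*r + 36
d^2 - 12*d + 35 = (d - 7)*(d - 5)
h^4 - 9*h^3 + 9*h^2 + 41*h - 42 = (h - 7)*(h - 3)*(h - 1)*(h + 2)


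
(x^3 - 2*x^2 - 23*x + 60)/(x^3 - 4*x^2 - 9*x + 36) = (x + 5)/(x + 3)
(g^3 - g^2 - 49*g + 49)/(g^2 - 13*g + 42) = (g^2 + 6*g - 7)/(g - 6)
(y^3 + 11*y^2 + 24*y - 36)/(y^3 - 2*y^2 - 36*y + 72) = (y^2 + 5*y - 6)/(y^2 - 8*y + 12)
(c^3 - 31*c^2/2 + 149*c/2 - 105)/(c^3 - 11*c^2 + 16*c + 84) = (c - 5/2)/(c + 2)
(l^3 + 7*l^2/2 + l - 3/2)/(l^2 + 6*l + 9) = (2*l^2 + l - 1)/(2*(l + 3))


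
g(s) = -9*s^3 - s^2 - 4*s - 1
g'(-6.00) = -964.00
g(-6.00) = 1931.00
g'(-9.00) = -2173.00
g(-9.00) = 6515.00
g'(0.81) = -23.33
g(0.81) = -9.68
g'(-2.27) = -138.59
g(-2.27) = 108.20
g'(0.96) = -30.80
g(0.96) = -13.72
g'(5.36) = -790.42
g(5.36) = -1437.09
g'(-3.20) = -274.08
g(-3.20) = 296.47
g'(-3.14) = -263.93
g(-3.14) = 280.33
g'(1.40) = -59.72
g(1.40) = -33.26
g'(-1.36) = -51.22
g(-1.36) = 25.23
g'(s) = -27*s^2 - 2*s - 4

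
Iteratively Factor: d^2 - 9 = (d - 3)*(d + 3)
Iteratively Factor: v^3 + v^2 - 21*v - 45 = (v + 3)*(v^2 - 2*v - 15) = (v - 5)*(v + 3)*(v + 3)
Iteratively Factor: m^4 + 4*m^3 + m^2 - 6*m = (m)*(m^3 + 4*m^2 + m - 6) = m*(m + 2)*(m^2 + 2*m - 3) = m*(m + 2)*(m + 3)*(m - 1)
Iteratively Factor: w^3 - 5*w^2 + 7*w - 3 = (w - 1)*(w^2 - 4*w + 3) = (w - 1)^2*(w - 3)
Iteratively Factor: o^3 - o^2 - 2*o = (o)*(o^2 - o - 2) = o*(o - 2)*(o + 1)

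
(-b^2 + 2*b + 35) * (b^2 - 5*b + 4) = -b^4 + 7*b^3 + 21*b^2 - 167*b + 140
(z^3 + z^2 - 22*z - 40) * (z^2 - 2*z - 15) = z^5 - z^4 - 39*z^3 - 11*z^2 + 410*z + 600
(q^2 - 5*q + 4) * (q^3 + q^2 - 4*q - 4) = q^5 - 4*q^4 - 5*q^3 + 20*q^2 + 4*q - 16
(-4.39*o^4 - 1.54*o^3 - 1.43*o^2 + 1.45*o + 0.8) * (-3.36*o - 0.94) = 14.7504*o^5 + 9.301*o^4 + 6.2524*o^3 - 3.5278*o^2 - 4.051*o - 0.752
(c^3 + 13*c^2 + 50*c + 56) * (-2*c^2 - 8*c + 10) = -2*c^5 - 34*c^4 - 194*c^3 - 382*c^2 + 52*c + 560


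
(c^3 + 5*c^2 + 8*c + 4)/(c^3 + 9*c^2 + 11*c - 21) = (c^3 + 5*c^2 + 8*c + 4)/(c^3 + 9*c^2 + 11*c - 21)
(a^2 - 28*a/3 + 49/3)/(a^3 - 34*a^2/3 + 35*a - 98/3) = 1/(a - 2)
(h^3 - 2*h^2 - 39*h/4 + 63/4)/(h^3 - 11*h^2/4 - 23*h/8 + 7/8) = 2*(2*h^2 + 3*h - 9)/(4*h^2 + 3*h - 1)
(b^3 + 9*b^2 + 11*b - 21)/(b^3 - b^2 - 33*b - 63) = (b^2 + 6*b - 7)/(b^2 - 4*b - 21)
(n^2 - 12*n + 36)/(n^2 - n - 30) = (n - 6)/(n + 5)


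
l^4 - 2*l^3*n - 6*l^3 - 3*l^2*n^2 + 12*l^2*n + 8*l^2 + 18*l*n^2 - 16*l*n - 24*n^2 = (l - 4)*(l - 2)*(l - 3*n)*(l + n)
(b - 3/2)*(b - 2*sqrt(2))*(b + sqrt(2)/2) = b^3 - 3*sqrt(2)*b^2/2 - 3*b^2/2 - 2*b + 9*sqrt(2)*b/4 + 3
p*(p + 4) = p^2 + 4*p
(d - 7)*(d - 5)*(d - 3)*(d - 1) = d^4 - 16*d^3 + 86*d^2 - 176*d + 105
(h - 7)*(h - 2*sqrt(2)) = h^2 - 7*h - 2*sqrt(2)*h + 14*sqrt(2)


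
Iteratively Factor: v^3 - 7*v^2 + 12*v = (v - 4)*(v^2 - 3*v) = (v - 4)*(v - 3)*(v)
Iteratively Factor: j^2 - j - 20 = (j - 5)*(j + 4)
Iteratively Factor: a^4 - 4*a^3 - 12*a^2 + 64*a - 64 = (a - 2)*(a^3 - 2*a^2 - 16*a + 32) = (a - 2)*(a + 4)*(a^2 - 6*a + 8) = (a - 2)^2*(a + 4)*(a - 4)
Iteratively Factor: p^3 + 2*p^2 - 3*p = (p + 3)*(p^2 - p) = (p - 1)*(p + 3)*(p)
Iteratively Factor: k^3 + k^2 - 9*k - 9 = (k - 3)*(k^2 + 4*k + 3) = (k - 3)*(k + 1)*(k + 3)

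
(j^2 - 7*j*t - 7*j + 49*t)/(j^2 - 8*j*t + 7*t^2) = (7 - j)/(-j + t)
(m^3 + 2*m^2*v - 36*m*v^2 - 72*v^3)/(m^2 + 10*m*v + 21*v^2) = (m^3 + 2*m^2*v - 36*m*v^2 - 72*v^3)/(m^2 + 10*m*v + 21*v^2)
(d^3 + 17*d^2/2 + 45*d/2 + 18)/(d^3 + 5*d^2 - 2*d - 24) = (d + 3/2)/(d - 2)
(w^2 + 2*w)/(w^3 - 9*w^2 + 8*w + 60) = w/(w^2 - 11*w + 30)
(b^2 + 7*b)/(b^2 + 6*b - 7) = b/(b - 1)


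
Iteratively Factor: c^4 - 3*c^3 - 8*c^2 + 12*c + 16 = (c + 1)*(c^3 - 4*c^2 - 4*c + 16) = (c - 2)*(c + 1)*(c^2 - 2*c - 8) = (c - 2)*(c + 1)*(c + 2)*(c - 4)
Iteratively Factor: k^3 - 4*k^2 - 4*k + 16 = (k + 2)*(k^2 - 6*k + 8) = (k - 4)*(k + 2)*(k - 2)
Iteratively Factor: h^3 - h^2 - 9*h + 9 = (h - 3)*(h^2 + 2*h - 3) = (h - 3)*(h - 1)*(h + 3)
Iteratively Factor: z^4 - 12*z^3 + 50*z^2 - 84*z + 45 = (z - 1)*(z^3 - 11*z^2 + 39*z - 45) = (z - 5)*(z - 1)*(z^2 - 6*z + 9) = (z - 5)*(z - 3)*(z - 1)*(z - 3)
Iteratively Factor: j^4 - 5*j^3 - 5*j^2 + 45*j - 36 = (j - 1)*(j^3 - 4*j^2 - 9*j + 36) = (j - 1)*(j + 3)*(j^2 - 7*j + 12) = (j - 4)*(j - 1)*(j + 3)*(j - 3)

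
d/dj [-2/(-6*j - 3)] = -4/(3*(2*j + 1)^2)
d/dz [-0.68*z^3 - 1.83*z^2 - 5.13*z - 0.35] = -2.04*z^2 - 3.66*z - 5.13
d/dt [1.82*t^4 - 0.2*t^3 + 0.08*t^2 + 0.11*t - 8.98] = 7.28*t^3 - 0.6*t^2 + 0.16*t + 0.11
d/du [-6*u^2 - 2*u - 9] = -12*u - 2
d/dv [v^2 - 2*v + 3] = 2*v - 2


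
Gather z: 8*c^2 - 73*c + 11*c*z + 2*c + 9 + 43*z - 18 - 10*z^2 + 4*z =8*c^2 - 71*c - 10*z^2 + z*(11*c + 47) - 9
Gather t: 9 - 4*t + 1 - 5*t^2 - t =-5*t^2 - 5*t + 10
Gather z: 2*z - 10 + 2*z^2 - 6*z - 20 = 2*z^2 - 4*z - 30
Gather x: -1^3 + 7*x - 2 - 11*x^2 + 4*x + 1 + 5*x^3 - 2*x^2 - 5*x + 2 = 5*x^3 - 13*x^2 + 6*x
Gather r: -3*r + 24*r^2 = 24*r^2 - 3*r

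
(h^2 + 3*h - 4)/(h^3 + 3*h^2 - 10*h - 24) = (h - 1)/(h^2 - h - 6)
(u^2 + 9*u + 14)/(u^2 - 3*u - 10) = (u + 7)/(u - 5)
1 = 1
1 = 1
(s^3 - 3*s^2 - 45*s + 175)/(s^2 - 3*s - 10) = (s^2 + 2*s - 35)/(s + 2)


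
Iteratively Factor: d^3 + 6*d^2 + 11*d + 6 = (d + 2)*(d^2 + 4*d + 3) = (d + 2)*(d + 3)*(d + 1)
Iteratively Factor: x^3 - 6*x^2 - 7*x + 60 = (x - 5)*(x^2 - x - 12) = (x - 5)*(x + 3)*(x - 4)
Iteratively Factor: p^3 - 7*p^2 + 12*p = (p - 3)*(p^2 - 4*p) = (p - 4)*(p - 3)*(p)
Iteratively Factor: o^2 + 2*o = (o + 2)*(o)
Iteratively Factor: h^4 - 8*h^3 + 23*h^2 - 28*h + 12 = (h - 1)*(h^3 - 7*h^2 + 16*h - 12) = (h - 2)*(h - 1)*(h^2 - 5*h + 6) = (h - 2)^2*(h - 1)*(h - 3)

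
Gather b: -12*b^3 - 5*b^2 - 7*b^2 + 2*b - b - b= -12*b^3 - 12*b^2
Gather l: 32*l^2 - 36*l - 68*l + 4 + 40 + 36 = 32*l^2 - 104*l + 80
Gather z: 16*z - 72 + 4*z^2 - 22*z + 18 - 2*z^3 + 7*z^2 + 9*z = -2*z^3 + 11*z^2 + 3*z - 54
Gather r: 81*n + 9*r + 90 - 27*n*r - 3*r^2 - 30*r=81*n - 3*r^2 + r*(-27*n - 21) + 90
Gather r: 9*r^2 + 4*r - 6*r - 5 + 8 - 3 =9*r^2 - 2*r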